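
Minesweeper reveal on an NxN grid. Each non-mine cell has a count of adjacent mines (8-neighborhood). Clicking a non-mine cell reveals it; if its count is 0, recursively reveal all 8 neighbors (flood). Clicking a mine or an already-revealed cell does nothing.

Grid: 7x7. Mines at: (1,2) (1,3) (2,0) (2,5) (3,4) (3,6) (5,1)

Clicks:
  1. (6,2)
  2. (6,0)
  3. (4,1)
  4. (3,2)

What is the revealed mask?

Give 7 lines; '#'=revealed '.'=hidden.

Click 1 (6,2) count=1: revealed 1 new [(6,2)] -> total=1
Click 2 (6,0) count=1: revealed 1 new [(6,0)] -> total=2
Click 3 (4,1) count=1: revealed 1 new [(4,1)] -> total=3
Click 4 (3,2) count=0: revealed 8 new [(2,1) (2,2) (2,3) (3,1) (3,2) (3,3) (4,2) (4,3)] -> total=11

Answer: .......
.......
.###...
.###...
.###...
.......
#.#....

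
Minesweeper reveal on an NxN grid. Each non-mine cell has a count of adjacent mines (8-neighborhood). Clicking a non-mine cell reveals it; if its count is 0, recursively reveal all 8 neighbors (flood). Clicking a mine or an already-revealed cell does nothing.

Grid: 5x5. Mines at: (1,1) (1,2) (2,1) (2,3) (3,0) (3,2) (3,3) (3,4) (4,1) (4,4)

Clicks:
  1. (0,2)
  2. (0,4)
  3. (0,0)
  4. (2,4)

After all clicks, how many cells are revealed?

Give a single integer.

Answer: 7

Derivation:
Click 1 (0,2) count=2: revealed 1 new [(0,2)] -> total=1
Click 2 (0,4) count=0: revealed 4 new [(0,3) (0,4) (1,3) (1,4)] -> total=5
Click 3 (0,0) count=1: revealed 1 new [(0,0)] -> total=6
Click 4 (2,4) count=3: revealed 1 new [(2,4)] -> total=7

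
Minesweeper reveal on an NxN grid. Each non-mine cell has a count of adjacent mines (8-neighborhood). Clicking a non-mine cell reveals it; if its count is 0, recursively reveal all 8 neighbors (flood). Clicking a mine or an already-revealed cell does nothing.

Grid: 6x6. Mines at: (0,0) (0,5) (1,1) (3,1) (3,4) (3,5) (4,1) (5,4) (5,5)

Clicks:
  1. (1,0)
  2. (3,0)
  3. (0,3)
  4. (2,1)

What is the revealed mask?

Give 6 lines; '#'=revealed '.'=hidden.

Click 1 (1,0) count=2: revealed 1 new [(1,0)] -> total=1
Click 2 (3,0) count=2: revealed 1 new [(3,0)] -> total=2
Click 3 (0,3) count=0: revealed 9 new [(0,2) (0,3) (0,4) (1,2) (1,3) (1,4) (2,2) (2,3) (2,4)] -> total=11
Click 4 (2,1) count=2: revealed 1 new [(2,1)] -> total=12

Answer: ..###.
#.###.
.####.
#.....
......
......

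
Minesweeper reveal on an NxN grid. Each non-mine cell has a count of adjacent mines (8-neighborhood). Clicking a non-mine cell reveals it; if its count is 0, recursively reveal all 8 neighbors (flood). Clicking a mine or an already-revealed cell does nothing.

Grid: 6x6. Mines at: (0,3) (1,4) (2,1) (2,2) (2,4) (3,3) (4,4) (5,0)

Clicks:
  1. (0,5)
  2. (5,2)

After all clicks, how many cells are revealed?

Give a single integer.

Click 1 (0,5) count=1: revealed 1 new [(0,5)] -> total=1
Click 2 (5,2) count=0: revealed 6 new [(4,1) (4,2) (4,3) (5,1) (5,2) (5,3)] -> total=7

Answer: 7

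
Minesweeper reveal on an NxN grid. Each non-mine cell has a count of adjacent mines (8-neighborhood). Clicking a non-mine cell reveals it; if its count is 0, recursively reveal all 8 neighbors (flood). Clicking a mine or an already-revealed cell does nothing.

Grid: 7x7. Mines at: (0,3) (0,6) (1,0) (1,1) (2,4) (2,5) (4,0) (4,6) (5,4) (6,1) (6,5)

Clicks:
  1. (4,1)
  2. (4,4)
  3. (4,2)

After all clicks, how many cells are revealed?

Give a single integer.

Answer: 13

Derivation:
Click 1 (4,1) count=1: revealed 1 new [(4,1)] -> total=1
Click 2 (4,4) count=1: revealed 1 new [(4,4)] -> total=2
Click 3 (4,2) count=0: revealed 11 new [(2,1) (2,2) (2,3) (3,1) (3,2) (3,3) (4,2) (4,3) (5,1) (5,2) (5,3)] -> total=13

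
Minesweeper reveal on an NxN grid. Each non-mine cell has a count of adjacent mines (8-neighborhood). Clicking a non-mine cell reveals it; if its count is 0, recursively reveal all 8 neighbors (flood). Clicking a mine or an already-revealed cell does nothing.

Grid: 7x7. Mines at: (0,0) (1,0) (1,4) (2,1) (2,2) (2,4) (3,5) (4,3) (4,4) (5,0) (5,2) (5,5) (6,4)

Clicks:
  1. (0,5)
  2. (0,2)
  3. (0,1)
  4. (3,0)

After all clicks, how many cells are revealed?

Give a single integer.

Answer: 8

Derivation:
Click 1 (0,5) count=1: revealed 1 new [(0,5)] -> total=1
Click 2 (0,2) count=0: revealed 6 new [(0,1) (0,2) (0,3) (1,1) (1,2) (1,3)] -> total=7
Click 3 (0,1) count=2: revealed 0 new [(none)] -> total=7
Click 4 (3,0) count=1: revealed 1 new [(3,0)] -> total=8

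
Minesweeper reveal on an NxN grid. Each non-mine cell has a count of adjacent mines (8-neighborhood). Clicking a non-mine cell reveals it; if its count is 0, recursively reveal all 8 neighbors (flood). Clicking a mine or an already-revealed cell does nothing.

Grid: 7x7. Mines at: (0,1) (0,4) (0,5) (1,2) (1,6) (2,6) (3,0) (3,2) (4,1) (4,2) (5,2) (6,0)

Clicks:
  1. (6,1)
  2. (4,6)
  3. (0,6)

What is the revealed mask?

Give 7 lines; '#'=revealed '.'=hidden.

Answer: ......#
...###.
...###.
...####
...####
...####
.#.####

Derivation:
Click 1 (6,1) count=2: revealed 1 new [(6,1)] -> total=1
Click 2 (4,6) count=0: revealed 22 new [(1,3) (1,4) (1,5) (2,3) (2,4) (2,5) (3,3) (3,4) (3,5) (3,6) (4,3) (4,4) (4,5) (4,6) (5,3) (5,4) (5,5) (5,6) (6,3) (6,4) (6,5) (6,6)] -> total=23
Click 3 (0,6) count=2: revealed 1 new [(0,6)] -> total=24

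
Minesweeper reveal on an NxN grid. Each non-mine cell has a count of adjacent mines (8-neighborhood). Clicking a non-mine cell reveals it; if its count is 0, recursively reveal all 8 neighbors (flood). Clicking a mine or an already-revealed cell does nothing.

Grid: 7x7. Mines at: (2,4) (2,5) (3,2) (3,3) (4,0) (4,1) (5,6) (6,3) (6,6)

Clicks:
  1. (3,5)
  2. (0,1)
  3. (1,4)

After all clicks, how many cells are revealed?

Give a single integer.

Click 1 (3,5) count=2: revealed 1 new [(3,5)] -> total=1
Click 2 (0,1) count=0: revealed 20 new [(0,0) (0,1) (0,2) (0,3) (0,4) (0,5) (0,6) (1,0) (1,1) (1,2) (1,3) (1,4) (1,5) (1,6) (2,0) (2,1) (2,2) (2,3) (3,0) (3,1)] -> total=21
Click 3 (1,4) count=2: revealed 0 new [(none)] -> total=21

Answer: 21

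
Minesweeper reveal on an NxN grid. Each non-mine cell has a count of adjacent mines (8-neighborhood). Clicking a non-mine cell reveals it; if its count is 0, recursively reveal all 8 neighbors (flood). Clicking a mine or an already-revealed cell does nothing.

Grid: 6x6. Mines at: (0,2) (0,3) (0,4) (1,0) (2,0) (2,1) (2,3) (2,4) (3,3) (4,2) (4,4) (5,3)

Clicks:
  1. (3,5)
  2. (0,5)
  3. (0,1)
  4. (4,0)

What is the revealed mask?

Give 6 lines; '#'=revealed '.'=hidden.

Answer: .#...#
......
......
##...#
##....
##....

Derivation:
Click 1 (3,5) count=2: revealed 1 new [(3,5)] -> total=1
Click 2 (0,5) count=1: revealed 1 new [(0,5)] -> total=2
Click 3 (0,1) count=2: revealed 1 new [(0,1)] -> total=3
Click 4 (4,0) count=0: revealed 6 new [(3,0) (3,1) (4,0) (4,1) (5,0) (5,1)] -> total=9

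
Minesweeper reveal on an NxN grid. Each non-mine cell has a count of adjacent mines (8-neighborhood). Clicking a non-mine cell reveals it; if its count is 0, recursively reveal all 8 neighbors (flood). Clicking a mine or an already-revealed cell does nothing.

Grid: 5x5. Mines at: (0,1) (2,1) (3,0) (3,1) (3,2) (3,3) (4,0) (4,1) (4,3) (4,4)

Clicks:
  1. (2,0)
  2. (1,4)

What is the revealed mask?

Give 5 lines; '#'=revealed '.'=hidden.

Answer: ..###
..###
#.###
.....
.....

Derivation:
Click 1 (2,0) count=3: revealed 1 new [(2,0)] -> total=1
Click 2 (1,4) count=0: revealed 9 new [(0,2) (0,3) (0,4) (1,2) (1,3) (1,4) (2,2) (2,3) (2,4)] -> total=10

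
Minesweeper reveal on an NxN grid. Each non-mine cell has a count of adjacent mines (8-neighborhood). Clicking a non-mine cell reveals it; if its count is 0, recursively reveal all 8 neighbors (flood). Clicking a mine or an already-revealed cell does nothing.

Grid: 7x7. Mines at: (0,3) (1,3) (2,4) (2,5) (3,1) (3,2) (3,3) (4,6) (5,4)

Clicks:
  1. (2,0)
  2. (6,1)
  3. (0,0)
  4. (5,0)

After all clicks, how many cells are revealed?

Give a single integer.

Answer: 21

Derivation:
Click 1 (2,0) count=1: revealed 1 new [(2,0)] -> total=1
Click 2 (6,1) count=0: revealed 12 new [(4,0) (4,1) (4,2) (4,3) (5,0) (5,1) (5,2) (5,3) (6,0) (6,1) (6,2) (6,3)] -> total=13
Click 3 (0,0) count=0: revealed 8 new [(0,0) (0,1) (0,2) (1,0) (1,1) (1,2) (2,1) (2,2)] -> total=21
Click 4 (5,0) count=0: revealed 0 new [(none)] -> total=21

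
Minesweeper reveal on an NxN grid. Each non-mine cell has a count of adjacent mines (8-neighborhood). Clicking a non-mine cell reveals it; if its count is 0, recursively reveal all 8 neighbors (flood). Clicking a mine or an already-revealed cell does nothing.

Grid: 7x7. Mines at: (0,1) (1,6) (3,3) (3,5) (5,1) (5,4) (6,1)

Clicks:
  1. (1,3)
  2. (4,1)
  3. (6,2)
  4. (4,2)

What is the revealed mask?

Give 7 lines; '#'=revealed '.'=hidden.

Click 1 (1,3) count=0: revealed 12 new [(0,2) (0,3) (0,4) (0,5) (1,2) (1,3) (1,4) (1,5) (2,2) (2,3) (2,4) (2,5)] -> total=12
Click 2 (4,1) count=1: revealed 1 new [(4,1)] -> total=13
Click 3 (6,2) count=2: revealed 1 new [(6,2)] -> total=14
Click 4 (4,2) count=2: revealed 1 new [(4,2)] -> total=15

Answer: ..####.
..####.
..####.
.......
.##....
.......
..#....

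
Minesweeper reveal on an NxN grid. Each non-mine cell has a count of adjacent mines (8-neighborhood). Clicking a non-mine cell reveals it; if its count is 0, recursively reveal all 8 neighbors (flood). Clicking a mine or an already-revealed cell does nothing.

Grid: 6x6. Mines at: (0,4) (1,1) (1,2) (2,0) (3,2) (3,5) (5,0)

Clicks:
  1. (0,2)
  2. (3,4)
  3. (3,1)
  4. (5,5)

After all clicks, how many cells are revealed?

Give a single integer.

Click 1 (0,2) count=2: revealed 1 new [(0,2)] -> total=1
Click 2 (3,4) count=1: revealed 1 new [(3,4)] -> total=2
Click 3 (3,1) count=2: revealed 1 new [(3,1)] -> total=3
Click 4 (5,5) count=0: revealed 10 new [(4,1) (4,2) (4,3) (4,4) (4,5) (5,1) (5,2) (5,3) (5,4) (5,5)] -> total=13

Answer: 13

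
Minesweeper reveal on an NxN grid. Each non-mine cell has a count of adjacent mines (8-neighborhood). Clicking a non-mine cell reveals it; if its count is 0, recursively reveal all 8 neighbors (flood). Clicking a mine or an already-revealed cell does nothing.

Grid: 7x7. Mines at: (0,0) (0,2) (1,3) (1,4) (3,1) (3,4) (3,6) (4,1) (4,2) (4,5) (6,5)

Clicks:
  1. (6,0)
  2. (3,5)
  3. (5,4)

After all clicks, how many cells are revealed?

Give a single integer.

Answer: 11

Derivation:
Click 1 (6,0) count=0: revealed 10 new [(5,0) (5,1) (5,2) (5,3) (5,4) (6,0) (6,1) (6,2) (6,3) (6,4)] -> total=10
Click 2 (3,5) count=3: revealed 1 new [(3,5)] -> total=11
Click 3 (5,4) count=2: revealed 0 new [(none)] -> total=11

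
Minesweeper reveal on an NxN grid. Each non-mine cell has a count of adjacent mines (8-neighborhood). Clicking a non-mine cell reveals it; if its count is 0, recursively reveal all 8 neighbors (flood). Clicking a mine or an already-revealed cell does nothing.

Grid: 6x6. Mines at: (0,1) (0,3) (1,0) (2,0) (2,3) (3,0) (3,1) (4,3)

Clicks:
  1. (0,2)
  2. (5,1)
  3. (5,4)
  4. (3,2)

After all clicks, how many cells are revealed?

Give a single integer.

Answer: 9

Derivation:
Click 1 (0,2) count=2: revealed 1 new [(0,2)] -> total=1
Click 2 (5,1) count=0: revealed 6 new [(4,0) (4,1) (4,2) (5,0) (5,1) (5,2)] -> total=7
Click 3 (5,4) count=1: revealed 1 new [(5,4)] -> total=8
Click 4 (3,2) count=3: revealed 1 new [(3,2)] -> total=9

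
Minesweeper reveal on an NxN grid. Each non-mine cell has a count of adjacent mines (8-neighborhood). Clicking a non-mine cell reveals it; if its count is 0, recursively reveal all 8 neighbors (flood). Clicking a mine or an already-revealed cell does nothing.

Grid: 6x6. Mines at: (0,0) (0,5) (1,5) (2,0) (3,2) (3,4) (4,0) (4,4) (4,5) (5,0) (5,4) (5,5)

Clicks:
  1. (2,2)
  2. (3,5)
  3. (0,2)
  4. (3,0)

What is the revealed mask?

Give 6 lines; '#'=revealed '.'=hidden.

Click 1 (2,2) count=1: revealed 1 new [(2,2)] -> total=1
Click 2 (3,5) count=3: revealed 1 new [(3,5)] -> total=2
Click 3 (0,2) count=0: revealed 11 new [(0,1) (0,2) (0,3) (0,4) (1,1) (1,2) (1,3) (1,4) (2,1) (2,3) (2,4)] -> total=13
Click 4 (3,0) count=2: revealed 1 new [(3,0)] -> total=14

Answer: .####.
.####.
.####.
#....#
......
......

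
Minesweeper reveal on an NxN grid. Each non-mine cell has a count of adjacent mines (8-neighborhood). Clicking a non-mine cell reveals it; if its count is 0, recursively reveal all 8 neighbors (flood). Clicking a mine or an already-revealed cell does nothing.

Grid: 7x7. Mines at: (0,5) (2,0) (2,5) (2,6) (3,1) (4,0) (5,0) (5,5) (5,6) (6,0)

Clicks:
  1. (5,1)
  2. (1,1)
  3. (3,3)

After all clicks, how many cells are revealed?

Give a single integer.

Answer: 29

Derivation:
Click 1 (5,1) count=3: revealed 1 new [(5,1)] -> total=1
Click 2 (1,1) count=1: revealed 1 new [(1,1)] -> total=2
Click 3 (3,3) count=0: revealed 27 new [(0,0) (0,1) (0,2) (0,3) (0,4) (1,0) (1,2) (1,3) (1,4) (2,1) (2,2) (2,3) (2,4) (3,2) (3,3) (3,4) (4,1) (4,2) (4,3) (4,4) (5,2) (5,3) (5,4) (6,1) (6,2) (6,3) (6,4)] -> total=29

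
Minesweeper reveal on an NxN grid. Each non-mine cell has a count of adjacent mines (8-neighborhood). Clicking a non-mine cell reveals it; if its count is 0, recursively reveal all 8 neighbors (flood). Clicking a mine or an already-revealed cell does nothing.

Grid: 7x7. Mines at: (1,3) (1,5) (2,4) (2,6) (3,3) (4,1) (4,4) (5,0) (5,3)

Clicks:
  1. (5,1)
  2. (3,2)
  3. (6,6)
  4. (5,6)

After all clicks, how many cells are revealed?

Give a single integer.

Click 1 (5,1) count=2: revealed 1 new [(5,1)] -> total=1
Click 2 (3,2) count=2: revealed 1 new [(3,2)] -> total=2
Click 3 (6,6) count=0: revealed 10 new [(3,5) (3,6) (4,5) (4,6) (5,4) (5,5) (5,6) (6,4) (6,5) (6,6)] -> total=12
Click 4 (5,6) count=0: revealed 0 new [(none)] -> total=12

Answer: 12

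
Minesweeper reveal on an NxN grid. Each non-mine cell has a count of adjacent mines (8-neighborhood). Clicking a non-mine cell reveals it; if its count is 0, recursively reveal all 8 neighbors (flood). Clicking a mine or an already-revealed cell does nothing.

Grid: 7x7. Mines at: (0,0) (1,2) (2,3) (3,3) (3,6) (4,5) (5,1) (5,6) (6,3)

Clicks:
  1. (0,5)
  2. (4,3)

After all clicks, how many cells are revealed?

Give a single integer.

Click 1 (0,5) count=0: revealed 11 new [(0,3) (0,4) (0,5) (0,6) (1,3) (1,4) (1,5) (1,6) (2,4) (2,5) (2,6)] -> total=11
Click 2 (4,3) count=1: revealed 1 new [(4,3)] -> total=12

Answer: 12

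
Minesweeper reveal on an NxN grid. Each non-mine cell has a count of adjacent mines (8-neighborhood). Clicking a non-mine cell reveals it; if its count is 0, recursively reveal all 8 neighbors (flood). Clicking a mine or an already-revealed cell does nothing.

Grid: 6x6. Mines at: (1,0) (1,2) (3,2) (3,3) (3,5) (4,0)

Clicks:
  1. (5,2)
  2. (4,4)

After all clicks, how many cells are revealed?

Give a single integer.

Click 1 (5,2) count=0: revealed 10 new [(4,1) (4,2) (4,3) (4,4) (4,5) (5,1) (5,2) (5,3) (5,4) (5,5)] -> total=10
Click 2 (4,4) count=2: revealed 0 new [(none)] -> total=10

Answer: 10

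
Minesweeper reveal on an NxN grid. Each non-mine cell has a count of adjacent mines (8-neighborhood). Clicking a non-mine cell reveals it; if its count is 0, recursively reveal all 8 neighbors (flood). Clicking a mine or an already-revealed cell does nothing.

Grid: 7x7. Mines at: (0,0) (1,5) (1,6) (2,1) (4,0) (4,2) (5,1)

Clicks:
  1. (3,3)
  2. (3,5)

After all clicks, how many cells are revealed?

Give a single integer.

Answer: 32

Derivation:
Click 1 (3,3) count=1: revealed 1 new [(3,3)] -> total=1
Click 2 (3,5) count=0: revealed 31 new [(0,1) (0,2) (0,3) (0,4) (1,1) (1,2) (1,3) (1,4) (2,2) (2,3) (2,4) (2,5) (2,6) (3,2) (3,4) (3,5) (3,6) (4,3) (4,4) (4,5) (4,6) (5,2) (5,3) (5,4) (5,5) (5,6) (6,2) (6,3) (6,4) (6,5) (6,6)] -> total=32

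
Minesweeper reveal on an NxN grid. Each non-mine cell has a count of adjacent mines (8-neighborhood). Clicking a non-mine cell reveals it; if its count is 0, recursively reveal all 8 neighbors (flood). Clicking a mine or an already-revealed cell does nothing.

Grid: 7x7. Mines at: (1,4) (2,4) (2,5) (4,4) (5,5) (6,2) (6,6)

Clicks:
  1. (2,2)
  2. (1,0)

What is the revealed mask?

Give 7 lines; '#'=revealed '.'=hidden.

Answer: ####...
####...
####...
####...
####...
####...
##.....

Derivation:
Click 1 (2,2) count=0: revealed 26 new [(0,0) (0,1) (0,2) (0,3) (1,0) (1,1) (1,2) (1,3) (2,0) (2,1) (2,2) (2,3) (3,0) (3,1) (3,2) (3,3) (4,0) (4,1) (4,2) (4,3) (5,0) (5,1) (5,2) (5,3) (6,0) (6,1)] -> total=26
Click 2 (1,0) count=0: revealed 0 new [(none)] -> total=26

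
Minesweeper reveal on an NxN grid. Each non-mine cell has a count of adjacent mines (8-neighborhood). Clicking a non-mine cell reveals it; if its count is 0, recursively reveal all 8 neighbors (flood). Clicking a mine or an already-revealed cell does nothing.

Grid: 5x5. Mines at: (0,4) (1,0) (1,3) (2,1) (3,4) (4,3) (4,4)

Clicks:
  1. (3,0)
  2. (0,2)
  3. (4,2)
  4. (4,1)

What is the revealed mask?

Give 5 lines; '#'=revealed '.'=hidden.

Click 1 (3,0) count=1: revealed 1 new [(3,0)] -> total=1
Click 2 (0,2) count=1: revealed 1 new [(0,2)] -> total=2
Click 3 (4,2) count=1: revealed 1 new [(4,2)] -> total=3
Click 4 (4,1) count=0: revealed 4 new [(3,1) (3,2) (4,0) (4,1)] -> total=7

Answer: ..#..
.....
.....
###..
###..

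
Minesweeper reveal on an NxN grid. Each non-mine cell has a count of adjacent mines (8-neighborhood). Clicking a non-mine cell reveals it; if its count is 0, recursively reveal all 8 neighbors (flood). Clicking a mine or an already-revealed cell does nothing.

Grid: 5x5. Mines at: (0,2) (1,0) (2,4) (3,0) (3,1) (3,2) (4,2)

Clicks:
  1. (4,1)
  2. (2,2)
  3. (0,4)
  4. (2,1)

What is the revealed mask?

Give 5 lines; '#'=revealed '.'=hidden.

Click 1 (4,1) count=4: revealed 1 new [(4,1)] -> total=1
Click 2 (2,2) count=2: revealed 1 new [(2,2)] -> total=2
Click 3 (0,4) count=0: revealed 4 new [(0,3) (0,4) (1,3) (1,4)] -> total=6
Click 4 (2,1) count=4: revealed 1 new [(2,1)] -> total=7

Answer: ...##
...##
.##..
.....
.#...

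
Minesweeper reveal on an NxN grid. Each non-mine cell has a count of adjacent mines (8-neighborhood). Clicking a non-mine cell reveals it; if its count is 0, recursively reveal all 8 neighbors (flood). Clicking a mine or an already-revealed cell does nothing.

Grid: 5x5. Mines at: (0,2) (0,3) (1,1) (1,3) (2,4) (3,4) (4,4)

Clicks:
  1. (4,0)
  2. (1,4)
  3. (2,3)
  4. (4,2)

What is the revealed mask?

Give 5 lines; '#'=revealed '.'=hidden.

Click 1 (4,0) count=0: revealed 12 new [(2,0) (2,1) (2,2) (2,3) (3,0) (3,1) (3,2) (3,3) (4,0) (4,1) (4,2) (4,3)] -> total=12
Click 2 (1,4) count=3: revealed 1 new [(1,4)] -> total=13
Click 3 (2,3) count=3: revealed 0 new [(none)] -> total=13
Click 4 (4,2) count=0: revealed 0 new [(none)] -> total=13

Answer: .....
....#
####.
####.
####.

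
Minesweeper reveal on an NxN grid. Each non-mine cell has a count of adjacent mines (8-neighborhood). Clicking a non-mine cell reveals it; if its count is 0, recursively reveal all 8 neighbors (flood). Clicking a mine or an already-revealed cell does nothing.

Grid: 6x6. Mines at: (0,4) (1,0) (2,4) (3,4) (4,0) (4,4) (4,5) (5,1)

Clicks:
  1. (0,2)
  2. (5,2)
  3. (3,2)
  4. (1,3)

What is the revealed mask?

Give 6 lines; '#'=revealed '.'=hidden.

Answer: .###..
.###..
.###..
.###..
.###..
..#...

Derivation:
Click 1 (0,2) count=0: revealed 15 new [(0,1) (0,2) (0,3) (1,1) (1,2) (1,3) (2,1) (2,2) (2,3) (3,1) (3,2) (3,3) (4,1) (4,2) (4,3)] -> total=15
Click 2 (5,2) count=1: revealed 1 new [(5,2)] -> total=16
Click 3 (3,2) count=0: revealed 0 new [(none)] -> total=16
Click 4 (1,3) count=2: revealed 0 new [(none)] -> total=16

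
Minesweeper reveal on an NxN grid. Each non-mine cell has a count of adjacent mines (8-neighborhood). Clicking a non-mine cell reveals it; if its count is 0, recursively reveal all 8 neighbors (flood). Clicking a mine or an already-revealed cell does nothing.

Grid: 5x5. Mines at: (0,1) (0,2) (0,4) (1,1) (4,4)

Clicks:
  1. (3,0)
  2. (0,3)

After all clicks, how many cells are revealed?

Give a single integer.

Answer: 18

Derivation:
Click 1 (3,0) count=0: revealed 17 new [(1,2) (1,3) (1,4) (2,0) (2,1) (2,2) (2,3) (2,4) (3,0) (3,1) (3,2) (3,3) (3,4) (4,0) (4,1) (4,2) (4,3)] -> total=17
Click 2 (0,3) count=2: revealed 1 new [(0,3)] -> total=18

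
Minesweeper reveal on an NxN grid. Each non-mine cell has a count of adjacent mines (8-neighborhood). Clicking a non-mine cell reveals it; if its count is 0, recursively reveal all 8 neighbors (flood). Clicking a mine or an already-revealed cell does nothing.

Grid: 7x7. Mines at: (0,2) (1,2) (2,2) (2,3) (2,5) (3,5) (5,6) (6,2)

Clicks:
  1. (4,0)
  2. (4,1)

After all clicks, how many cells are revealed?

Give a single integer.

Click 1 (4,0) count=0: revealed 28 new [(0,0) (0,1) (1,0) (1,1) (2,0) (2,1) (3,0) (3,1) (3,2) (3,3) (3,4) (4,0) (4,1) (4,2) (4,3) (4,4) (4,5) (5,0) (5,1) (5,2) (5,3) (5,4) (5,5) (6,0) (6,1) (6,3) (6,4) (6,5)] -> total=28
Click 2 (4,1) count=0: revealed 0 new [(none)] -> total=28

Answer: 28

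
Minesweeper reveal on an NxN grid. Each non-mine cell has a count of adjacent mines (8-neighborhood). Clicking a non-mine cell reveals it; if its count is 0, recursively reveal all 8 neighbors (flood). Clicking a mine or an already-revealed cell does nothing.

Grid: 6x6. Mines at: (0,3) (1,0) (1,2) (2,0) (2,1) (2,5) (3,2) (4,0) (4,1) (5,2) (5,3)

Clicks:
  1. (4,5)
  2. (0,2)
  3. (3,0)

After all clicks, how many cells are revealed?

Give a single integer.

Click 1 (4,5) count=0: revealed 6 new [(3,4) (3,5) (4,4) (4,5) (5,4) (5,5)] -> total=6
Click 2 (0,2) count=2: revealed 1 new [(0,2)] -> total=7
Click 3 (3,0) count=4: revealed 1 new [(3,0)] -> total=8

Answer: 8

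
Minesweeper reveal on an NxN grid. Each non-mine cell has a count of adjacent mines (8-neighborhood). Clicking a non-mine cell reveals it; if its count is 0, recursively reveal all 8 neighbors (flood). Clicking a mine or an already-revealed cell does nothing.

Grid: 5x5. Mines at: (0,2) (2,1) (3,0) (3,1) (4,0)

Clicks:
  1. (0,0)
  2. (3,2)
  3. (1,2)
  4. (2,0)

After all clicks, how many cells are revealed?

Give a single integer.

Answer: 7

Derivation:
Click 1 (0,0) count=0: revealed 4 new [(0,0) (0,1) (1,0) (1,1)] -> total=4
Click 2 (3,2) count=2: revealed 1 new [(3,2)] -> total=5
Click 3 (1,2) count=2: revealed 1 new [(1,2)] -> total=6
Click 4 (2,0) count=3: revealed 1 new [(2,0)] -> total=7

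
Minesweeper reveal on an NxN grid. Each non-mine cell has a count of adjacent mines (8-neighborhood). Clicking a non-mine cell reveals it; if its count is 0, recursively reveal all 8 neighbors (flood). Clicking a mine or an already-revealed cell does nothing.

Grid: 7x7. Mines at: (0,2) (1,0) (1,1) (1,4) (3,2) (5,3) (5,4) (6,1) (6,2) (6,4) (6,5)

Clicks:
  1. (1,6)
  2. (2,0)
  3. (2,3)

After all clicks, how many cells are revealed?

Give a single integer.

Click 1 (1,6) count=0: revealed 18 new [(0,5) (0,6) (1,5) (1,6) (2,3) (2,4) (2,5) (2,6) (3,3) (3,4) (3,5) (3,6) (4,3) (4,4) (4,5) (4,6) (5,5) (5,6)] -> total=18
Click 2 (2,0) count=2: revealed 1 new [(2,0)] -> total=19
Click 3 (2,3) count=2: revealed 0 new [(none)] -> total=19

Answer: 19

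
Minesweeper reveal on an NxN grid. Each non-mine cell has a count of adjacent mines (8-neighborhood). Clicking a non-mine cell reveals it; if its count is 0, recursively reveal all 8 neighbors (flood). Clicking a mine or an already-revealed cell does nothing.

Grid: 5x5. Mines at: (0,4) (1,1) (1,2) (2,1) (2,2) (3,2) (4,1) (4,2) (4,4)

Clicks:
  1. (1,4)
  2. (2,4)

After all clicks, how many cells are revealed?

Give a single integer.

Answer: 6

Derivation:
Click 1 (1,4) count=1: revealed 1 new [(1,4)] -> total=1
Click 2 (2,4) count=0: revealed 5 new [(1,3) (2,3) (2,4) (3,3) (3,4)] -> total=6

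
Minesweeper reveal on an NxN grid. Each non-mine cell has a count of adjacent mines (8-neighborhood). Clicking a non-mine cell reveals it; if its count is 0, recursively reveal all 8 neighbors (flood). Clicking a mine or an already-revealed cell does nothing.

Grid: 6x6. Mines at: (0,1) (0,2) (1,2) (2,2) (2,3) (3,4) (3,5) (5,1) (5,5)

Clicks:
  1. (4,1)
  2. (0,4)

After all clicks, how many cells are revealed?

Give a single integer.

Answer: 9

Derivation:
Click 1 (4,1) count=1: revealed 1 new [(4,1)] -> total=1
Click 2 (0,4) count=0: revealed 8 new [(0,3) (0,4) (0,5) (1,3) (1,4) (1,5) (2,4) (2,5)] -> total=9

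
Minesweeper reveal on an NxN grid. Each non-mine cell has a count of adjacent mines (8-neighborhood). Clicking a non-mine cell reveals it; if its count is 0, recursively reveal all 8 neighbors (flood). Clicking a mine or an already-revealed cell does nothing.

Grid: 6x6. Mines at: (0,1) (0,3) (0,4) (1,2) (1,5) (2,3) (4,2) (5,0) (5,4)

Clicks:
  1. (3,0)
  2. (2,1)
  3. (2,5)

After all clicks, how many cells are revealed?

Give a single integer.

Click 1 (3,0) count=0: revealed 8 new [(1,0) (1,1) (2,0) (2,1) (3,0) (3,1) (4,0) (4,1)] -> total=8
Click 2 (2,1) count=1: revealed 0 new [(none)] -> total=8
Click 3 (2,5) count=1: revealed 1 new [(2,5)] -> total=9

Answer: 9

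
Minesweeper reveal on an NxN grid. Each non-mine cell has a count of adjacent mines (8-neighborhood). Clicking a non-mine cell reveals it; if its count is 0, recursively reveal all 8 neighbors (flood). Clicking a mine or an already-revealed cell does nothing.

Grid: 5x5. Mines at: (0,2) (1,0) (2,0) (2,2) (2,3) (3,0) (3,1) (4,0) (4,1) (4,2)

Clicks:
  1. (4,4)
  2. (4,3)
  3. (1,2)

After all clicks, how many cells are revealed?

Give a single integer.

Answer: 5

Derivation:
Click 1 (4,4) count=0: revealed 4 new [(3,3) (3,4) (4,3) (4,4)] -> total=4
Click 2 (4,3) count=1: revealed 0 new [(none)] -> total=4
Click 3 (1,2) count=3: revealed 1 new [(1,2)] -> total=5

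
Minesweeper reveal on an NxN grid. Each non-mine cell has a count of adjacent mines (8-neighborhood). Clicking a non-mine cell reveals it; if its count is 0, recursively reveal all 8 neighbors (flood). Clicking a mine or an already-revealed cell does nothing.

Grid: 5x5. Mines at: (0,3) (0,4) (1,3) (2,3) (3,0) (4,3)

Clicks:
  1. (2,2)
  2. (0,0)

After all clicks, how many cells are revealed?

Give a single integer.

Answer: 9

Derivation:
Click 1 (2,2) count=2: revealed 1 new [(2,2)] -> total=1
Click 2 (0,0) count=0: revealed 8 new [(0,0) (0,1) (0,2) (1,0) (1,1) (1,2) (2,0) (2,1)] -> total=9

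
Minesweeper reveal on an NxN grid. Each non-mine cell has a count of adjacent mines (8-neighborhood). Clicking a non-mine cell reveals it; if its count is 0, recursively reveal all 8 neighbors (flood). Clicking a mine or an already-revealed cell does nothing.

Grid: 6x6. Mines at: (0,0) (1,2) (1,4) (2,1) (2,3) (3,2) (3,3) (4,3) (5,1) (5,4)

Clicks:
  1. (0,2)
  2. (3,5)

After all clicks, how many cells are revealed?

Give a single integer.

Click 1 (0,2) count=1: revealed 1 new [(0,2)] -> total=1
Click 2 (3,5) count=0: revealed 6 new [(2,4) (2,5) (3,4) (3,5) (4,4) (4,5)] -> total=7

Answer: 7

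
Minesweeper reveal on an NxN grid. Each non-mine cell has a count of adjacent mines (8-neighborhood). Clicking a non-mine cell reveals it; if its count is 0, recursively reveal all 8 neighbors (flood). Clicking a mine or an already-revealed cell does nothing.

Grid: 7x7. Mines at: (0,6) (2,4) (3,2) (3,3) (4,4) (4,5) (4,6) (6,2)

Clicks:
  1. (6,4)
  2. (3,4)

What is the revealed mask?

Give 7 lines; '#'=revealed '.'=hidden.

Click 1 (6,4) count=0: revealed 8 new [(5,3) (5,4) (5,5) (5,6) (6,3) (6,4) (6,5) (6,6)] -> total=8
Click 2 (3,4) count=4: revealed 1 new [(3,4)] -> total=9

Answer: .......
.......
.......
....#..
.......
...####
...####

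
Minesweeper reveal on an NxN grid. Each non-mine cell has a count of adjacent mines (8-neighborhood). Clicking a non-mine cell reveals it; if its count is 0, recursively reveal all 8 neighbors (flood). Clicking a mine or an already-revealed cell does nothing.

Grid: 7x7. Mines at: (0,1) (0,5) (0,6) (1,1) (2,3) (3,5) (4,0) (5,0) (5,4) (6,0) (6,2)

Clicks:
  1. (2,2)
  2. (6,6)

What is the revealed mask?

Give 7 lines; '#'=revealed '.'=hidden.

Answer: .......
.......
..#....
.......
.....##
.....##
.....##

Derivation:
Click 1 (2,2) count=2: revealed 1 new [(2,2)] -> total=1
Click 2 (6,6) count=0: revealed 6 new [(4,5) (4,6) (5,5) (5,6) (6,5) (6,6)] -> total=7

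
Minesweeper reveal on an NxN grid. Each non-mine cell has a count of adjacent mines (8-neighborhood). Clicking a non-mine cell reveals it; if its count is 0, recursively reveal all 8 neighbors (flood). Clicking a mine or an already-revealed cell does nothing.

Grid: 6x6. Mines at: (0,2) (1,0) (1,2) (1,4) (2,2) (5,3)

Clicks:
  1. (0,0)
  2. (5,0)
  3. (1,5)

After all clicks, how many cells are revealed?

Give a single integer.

Answer: 13

Derivation:
Click 1 (0,0) count=1: revealed 1 new [(0,0)] -> total=1
Click 2 (5,0) count=0: revealed 11 new [(2,0) (2,1) (3,0) (3,1) (3,2) (4,0) (4,1) (4,2) (5,0) (5,1) (5,2)] -> total=12
Click 3 (1,5) count=1: revealed 1 new [(1,5)] -> total=13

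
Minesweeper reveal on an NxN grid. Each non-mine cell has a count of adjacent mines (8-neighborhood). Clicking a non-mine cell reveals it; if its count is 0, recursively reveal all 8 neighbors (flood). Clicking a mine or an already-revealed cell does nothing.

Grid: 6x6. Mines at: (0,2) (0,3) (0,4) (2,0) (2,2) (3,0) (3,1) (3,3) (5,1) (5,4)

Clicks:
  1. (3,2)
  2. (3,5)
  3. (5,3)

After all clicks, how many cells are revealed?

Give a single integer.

Click 1 (3,2) count=3: revealed 1 new [(3,2)] -> total=1
Click 2 (3,5) count=0: revealed 8 new [(1,4) (1,5) (2,4) (2,5) (3,4) (3,5) (4,4) (4,5)] -> total=9
Click 3 (5,3) count=1: revealed 1 new [(5,3)] -> total=10

Answer: 10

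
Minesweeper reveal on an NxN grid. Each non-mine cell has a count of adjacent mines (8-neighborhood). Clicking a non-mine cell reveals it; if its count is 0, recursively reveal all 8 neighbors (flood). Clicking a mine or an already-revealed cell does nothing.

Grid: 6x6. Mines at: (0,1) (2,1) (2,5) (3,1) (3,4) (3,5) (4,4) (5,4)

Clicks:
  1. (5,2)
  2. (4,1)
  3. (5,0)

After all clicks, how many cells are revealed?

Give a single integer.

Click 1 (5,2) count=0: revealed 8 new [(4,0) (4,1) (4,2) (4,3) (5,0) (5,1) (5,2) (5,3)] -> total=8
Click 2 (4,1) count=1: revealed 0 new [(none)] -> total=8
Click 3 (5,0) count=0: revealed 0 new [(none)] -> total=8

Answer: 8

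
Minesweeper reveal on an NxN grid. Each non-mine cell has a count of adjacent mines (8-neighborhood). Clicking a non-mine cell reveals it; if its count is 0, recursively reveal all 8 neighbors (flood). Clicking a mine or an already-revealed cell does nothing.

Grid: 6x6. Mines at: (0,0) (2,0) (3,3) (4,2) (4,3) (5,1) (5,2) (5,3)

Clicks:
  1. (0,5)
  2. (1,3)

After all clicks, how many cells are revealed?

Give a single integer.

Answer: 21

Derivation:
Click 1 (0,5) count=0: revealed 21 new [(0,1) (0,2) (0,3) (0,4) (0,5) (1,1) (1,2) (1,3) (1,4) (1,5) (2,1) (2,2) (2,3) (2,4) (2,5) (3,4) (3,5) (4,4) (4,5) (5,4) (5,5)] -> total=21
Click 2 (1,3) count=0: revealed 0 new [(none)] -> total=21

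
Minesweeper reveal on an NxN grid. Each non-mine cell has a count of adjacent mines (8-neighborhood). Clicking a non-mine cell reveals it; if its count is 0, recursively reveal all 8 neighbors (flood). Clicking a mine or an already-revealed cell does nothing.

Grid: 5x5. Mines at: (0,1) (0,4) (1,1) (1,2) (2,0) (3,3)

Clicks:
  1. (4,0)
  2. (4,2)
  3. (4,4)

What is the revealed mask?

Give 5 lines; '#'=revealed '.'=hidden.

Answer: .....
.....
.....
###..
###.#

Derivation:
Click 1 (4,0) count=0: revealed 6 new [(3,0) (3,1) (3,2) (4,0) (4,1) (4,2)] -> total=6
Click 2 (4,2) count=1: revealed 0 new [(none)] -> total=6
Click 3 (4,4) count=1: revealed 1 new [(4,4)] -> total=7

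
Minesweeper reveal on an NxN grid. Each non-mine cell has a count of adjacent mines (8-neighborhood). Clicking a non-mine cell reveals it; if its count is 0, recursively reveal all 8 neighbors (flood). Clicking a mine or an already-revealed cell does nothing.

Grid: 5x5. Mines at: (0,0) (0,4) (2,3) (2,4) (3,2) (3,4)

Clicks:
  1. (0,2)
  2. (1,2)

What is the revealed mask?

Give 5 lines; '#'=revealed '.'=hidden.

Click 1 (0,2) count=0: revealed 6 new [(0,1) (0,2) (0,3) (1,1) (1,2) (1,3)] -> total=6
Click 2 (1,2) count=1: revealed 0 new [(none)] -> total=6

Answer: .###.
.###.
.....
.....
.....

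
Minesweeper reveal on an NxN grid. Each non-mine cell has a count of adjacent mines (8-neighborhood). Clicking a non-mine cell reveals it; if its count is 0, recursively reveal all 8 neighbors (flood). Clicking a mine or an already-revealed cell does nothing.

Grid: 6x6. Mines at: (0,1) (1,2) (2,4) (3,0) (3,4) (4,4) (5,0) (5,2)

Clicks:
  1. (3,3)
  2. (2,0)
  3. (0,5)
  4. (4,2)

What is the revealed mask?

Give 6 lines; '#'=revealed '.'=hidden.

Click 1 (3,3) count=3: revealed 1 new [(3,3)] -> total=1
Click 2 (2,0) count=1: revealed 1 new [(2,0)] -> total=2
Click 3 (0,5) count=0: revealed 6 new [(0,3) (0,4) (0,5) (1,3) (1,4) (1,5)] -> total=8
Click 4 (4,2) count=1: revealed 1 new [(4,2)] -> total=9

Answer: ...###
...###
#.....
...#..
..#...
......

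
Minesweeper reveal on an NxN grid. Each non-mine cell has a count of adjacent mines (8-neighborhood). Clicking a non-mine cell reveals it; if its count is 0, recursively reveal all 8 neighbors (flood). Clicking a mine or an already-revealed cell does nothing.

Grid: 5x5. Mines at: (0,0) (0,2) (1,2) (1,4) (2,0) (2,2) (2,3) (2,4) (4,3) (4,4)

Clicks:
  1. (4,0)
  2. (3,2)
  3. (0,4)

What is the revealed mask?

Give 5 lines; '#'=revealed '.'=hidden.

Click 1 (4,0) count=0: revealed 6 new [(3,0) (3,1) (3,2) (4,0) (4,1) (4,2)] -> total=6
Click 2 (3,2) count=3: revealed 0 new [(none)] -> total=6
Click 3 (0,4) count=1: revealed 1 new [(0,4)] -> total=7

Answer: ....#
.....
.....
###..
###..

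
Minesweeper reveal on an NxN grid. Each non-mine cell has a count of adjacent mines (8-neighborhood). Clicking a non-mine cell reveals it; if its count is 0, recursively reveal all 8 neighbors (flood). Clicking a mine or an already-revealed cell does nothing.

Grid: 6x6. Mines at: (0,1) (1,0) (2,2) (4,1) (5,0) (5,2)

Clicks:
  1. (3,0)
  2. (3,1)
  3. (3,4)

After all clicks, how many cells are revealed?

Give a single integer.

Answer: 22

Derivation:
Click 1 (3,0) count=1: revealed 1 new [(3,0)] -> total=1
Click 2 (3,1) count=2: revealed 1 new [(3,1)] -> total=2
Click 3 (3,4) count=0: revealed 20 new [(0,2) (0,3) (0,4) (0,5) (1,2) (1,3) (1,4) (1,5) (2,3) (2,4) (2,5) (3,3) (3,4) (3,5) (4,3) (4,4) (4,5) (5,3) (5,4) (5,5)] -> total=22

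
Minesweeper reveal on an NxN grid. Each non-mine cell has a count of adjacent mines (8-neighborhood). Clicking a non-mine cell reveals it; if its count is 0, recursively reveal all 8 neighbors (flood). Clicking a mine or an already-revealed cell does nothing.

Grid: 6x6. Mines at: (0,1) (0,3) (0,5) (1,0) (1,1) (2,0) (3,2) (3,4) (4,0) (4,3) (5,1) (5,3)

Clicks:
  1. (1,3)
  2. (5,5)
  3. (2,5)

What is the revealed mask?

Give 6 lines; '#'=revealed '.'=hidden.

Click 1 (1,3) count=1: revealed 1 new [(1,3)] -> total=1
Click 2 (5,5) count=0: revealed 4 new [(4,4) (4,5) (5,4) (5,5)] -> total=5
Click 3 (2,5) count=1: revealed 1 new [(2,5)] -> total=6

Answer: ......
...#..
.....#
......
....##
....##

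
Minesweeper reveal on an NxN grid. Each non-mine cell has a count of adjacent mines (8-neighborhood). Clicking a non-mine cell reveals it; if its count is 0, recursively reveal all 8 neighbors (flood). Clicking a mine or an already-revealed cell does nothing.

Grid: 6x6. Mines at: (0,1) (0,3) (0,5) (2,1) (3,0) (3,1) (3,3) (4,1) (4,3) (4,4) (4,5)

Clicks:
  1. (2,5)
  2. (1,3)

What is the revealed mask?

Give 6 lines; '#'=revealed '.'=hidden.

Click 1 (2,5) count=0: revealed 6 new [(1,4) (1,5) (2,4) (2,5) (3,4) (3,5)] -> total=6
Click 2 (1,3) count=1: revealed 1 new [(1,3)] -> total=7

Answer: ......
...###
....##
....##
......
......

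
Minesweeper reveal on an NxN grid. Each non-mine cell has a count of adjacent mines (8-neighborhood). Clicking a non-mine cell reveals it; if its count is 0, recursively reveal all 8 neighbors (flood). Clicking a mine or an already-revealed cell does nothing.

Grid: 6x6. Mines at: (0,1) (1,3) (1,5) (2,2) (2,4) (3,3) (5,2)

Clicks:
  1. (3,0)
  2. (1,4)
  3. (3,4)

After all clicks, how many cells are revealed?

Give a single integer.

Click 1 (3,0) count=0: revealed 10 new [(1,0) (1,1) (2,0) (2,1) (3,0) (3,1) (4,0) (4,1) (5,0) (5,1)] -> total=10
Click 2 (1,4) count=3: revealed 1 new [(1,4)] -> total=11
Click 3 (3,4) count=2: revealed 1 new [(3,4)] -> total=12

Answer: 12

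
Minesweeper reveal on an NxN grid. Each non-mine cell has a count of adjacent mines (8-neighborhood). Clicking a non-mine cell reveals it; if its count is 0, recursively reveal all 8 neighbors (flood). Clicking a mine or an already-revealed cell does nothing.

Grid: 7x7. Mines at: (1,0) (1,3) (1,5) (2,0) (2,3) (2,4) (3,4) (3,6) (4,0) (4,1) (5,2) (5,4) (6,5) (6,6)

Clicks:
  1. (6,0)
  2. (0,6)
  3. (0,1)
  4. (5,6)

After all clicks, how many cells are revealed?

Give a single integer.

Click 1 (6,0) count=0: revealed 4 new [(5,0) (5,1) (6,0) (6,1)] -> total=4
Click 2 (0,6) count=1: revealed 1 new [(0,6)] -> total=5
Click 3 (0,1) count=1: revealed 1 new [(0,1)] -> total=6
Click 4 (5,6) count=2: revealed 1 new [(5,6)] -> total=7

Answer: 7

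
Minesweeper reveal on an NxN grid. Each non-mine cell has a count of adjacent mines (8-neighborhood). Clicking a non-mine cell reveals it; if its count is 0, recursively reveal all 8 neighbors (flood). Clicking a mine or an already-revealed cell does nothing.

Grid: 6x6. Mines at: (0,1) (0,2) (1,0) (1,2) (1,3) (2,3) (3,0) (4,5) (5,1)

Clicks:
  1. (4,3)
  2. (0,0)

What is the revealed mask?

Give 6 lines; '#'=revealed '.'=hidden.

Click 1 (4,3) count=0: revealed 9 new [(3,2) (3,3) (3,4) (4,2) (4,3) (4,4) (5,2) (5,3) (5,4)] -> total=9
Click 2 (0,0) count=2: revealed 1 new [(0,0)] -> total=10

Answer: #.....
......
......
..###.
..###.
..###.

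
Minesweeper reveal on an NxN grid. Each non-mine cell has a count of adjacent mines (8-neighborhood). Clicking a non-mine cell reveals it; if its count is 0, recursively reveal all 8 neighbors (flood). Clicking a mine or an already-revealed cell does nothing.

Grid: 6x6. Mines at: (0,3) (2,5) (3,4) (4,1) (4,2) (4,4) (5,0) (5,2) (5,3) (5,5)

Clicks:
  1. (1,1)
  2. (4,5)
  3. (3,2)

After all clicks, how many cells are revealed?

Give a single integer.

Click 1 (1,1) count=0: revealed 15 new [(0,0) (0,1) (0,2) (1,0) (1,1) (1,2) (1,3) (2,0) (2,1) (2,2) (2,3) (3,0) (3,1) (3,2) (3,3)] -> total=15
Click 2 (4,5) count=3: revealed 1 new [(4,5)] -> total=16
Click 3 (3,2) count=2: revealed 0 new [(none)] -> total=16

Answer: 16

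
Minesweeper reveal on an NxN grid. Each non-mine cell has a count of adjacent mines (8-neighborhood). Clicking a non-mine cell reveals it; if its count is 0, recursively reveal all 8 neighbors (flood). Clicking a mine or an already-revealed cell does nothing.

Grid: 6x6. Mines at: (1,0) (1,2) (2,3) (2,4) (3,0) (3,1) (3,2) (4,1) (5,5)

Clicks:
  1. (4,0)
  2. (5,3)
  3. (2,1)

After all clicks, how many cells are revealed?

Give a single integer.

Click 1 (4,0) count=3: revealed 1 new [(4,0)] -> total=1
Click 2 (5,3) count=0: revealed 6 new [(4,2) (4,3) (4,4) (5,2) (5,3) (5,4)] -> total=7
Click 3 (2,1) count=5: revealed 1 new [(2,1)] -> total=8

Answer: 8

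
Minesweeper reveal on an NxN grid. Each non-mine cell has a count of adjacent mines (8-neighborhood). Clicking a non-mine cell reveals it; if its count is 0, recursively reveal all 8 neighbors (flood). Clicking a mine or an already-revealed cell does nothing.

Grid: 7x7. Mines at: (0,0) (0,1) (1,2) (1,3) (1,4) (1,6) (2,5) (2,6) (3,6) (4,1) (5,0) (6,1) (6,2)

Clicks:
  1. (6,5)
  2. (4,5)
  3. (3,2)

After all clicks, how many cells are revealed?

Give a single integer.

Answer: 21

Derivation:
Click 1 (6,5) count=0: revealed 21 new [(2,2) (2,3) (2,4) (3,2) (3,3) (3,4) (3,5) (4,2) (4,3) (4,4) (4,5) (4,6) (5,2) (5,3) (5,4) (5,5) (5,6) (6,3) (6,4) (6,5) (6,6)] -> total=21
Click 2 (4,5) count=1: revealed 0 new [(none)] -> total=21
Click 3 (3,2) count=1: revealed 0 new [(none)] -> total=21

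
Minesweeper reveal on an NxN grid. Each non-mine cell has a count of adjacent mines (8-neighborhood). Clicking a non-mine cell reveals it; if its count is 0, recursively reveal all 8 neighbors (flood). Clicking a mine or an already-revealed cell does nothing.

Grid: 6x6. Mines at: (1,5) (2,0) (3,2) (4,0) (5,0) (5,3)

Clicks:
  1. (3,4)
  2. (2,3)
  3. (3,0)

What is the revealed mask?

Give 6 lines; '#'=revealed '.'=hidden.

Answer: ......
......
...###
#..###
...###
....##

Derivation:
Click 1 (3,4) count=0: revealed 11 new [(2,3) (2,4) (2,5) (3,3) (3,4) (3,5) (4,3) (4,4) (4,5) (5,4) (5,5)] -> total=11
Click 2 (2,3) count=1: revealed 0 new [(none)] -> total=11
Click 3 (3,0) count=2: revealed 1 new [(3,0)] -> total=12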